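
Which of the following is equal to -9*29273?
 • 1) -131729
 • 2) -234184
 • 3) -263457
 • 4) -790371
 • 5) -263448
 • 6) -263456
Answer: 3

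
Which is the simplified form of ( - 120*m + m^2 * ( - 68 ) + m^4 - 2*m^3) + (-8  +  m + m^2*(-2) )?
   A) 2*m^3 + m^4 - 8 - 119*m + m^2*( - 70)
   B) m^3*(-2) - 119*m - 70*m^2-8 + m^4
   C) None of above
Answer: B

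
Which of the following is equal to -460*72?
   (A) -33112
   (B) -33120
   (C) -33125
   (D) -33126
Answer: B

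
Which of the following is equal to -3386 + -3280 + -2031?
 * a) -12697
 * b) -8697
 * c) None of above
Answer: b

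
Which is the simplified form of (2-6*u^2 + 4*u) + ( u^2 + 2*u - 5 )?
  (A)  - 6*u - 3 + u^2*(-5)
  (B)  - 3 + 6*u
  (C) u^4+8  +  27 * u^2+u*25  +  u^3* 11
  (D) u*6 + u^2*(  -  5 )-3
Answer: D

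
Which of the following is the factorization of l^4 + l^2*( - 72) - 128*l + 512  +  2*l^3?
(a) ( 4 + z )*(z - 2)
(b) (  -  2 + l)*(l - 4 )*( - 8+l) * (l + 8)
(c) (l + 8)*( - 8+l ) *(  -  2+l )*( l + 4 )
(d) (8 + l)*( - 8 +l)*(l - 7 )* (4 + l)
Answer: c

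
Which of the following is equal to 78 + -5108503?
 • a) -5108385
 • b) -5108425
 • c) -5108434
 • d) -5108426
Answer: b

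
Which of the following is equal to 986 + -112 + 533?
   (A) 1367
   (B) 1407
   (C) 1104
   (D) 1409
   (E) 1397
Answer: B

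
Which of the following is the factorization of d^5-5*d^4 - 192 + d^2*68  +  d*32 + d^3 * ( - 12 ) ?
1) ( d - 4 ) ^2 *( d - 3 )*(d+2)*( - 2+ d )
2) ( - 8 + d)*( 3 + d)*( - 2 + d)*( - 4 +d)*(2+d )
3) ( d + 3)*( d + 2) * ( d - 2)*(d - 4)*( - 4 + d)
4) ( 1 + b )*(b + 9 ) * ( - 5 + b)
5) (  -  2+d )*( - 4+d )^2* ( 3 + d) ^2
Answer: 3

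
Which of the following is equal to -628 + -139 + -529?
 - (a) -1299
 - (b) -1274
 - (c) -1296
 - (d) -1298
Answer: c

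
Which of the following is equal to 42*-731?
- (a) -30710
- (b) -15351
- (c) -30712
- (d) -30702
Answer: d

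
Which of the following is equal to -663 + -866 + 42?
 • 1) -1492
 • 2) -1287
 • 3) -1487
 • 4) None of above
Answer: 3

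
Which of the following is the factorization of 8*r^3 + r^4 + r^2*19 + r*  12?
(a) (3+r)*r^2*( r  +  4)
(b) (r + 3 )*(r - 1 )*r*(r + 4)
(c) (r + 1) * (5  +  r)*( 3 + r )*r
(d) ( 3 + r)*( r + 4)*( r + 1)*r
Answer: d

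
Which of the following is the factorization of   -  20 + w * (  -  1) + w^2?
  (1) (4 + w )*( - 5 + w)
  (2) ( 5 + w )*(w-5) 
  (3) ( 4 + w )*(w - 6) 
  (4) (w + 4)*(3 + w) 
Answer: 1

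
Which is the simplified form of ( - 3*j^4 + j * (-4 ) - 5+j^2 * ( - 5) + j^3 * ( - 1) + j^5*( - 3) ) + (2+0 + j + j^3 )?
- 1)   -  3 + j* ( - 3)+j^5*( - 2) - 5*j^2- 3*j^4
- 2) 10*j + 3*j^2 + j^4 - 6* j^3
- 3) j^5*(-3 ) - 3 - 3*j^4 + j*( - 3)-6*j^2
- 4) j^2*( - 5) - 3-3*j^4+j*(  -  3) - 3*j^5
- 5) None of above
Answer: 4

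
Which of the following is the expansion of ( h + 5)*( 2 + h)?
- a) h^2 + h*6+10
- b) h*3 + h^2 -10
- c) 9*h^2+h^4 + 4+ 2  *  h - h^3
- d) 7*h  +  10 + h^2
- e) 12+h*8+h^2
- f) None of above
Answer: d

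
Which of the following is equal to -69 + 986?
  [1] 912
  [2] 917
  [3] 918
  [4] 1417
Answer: 2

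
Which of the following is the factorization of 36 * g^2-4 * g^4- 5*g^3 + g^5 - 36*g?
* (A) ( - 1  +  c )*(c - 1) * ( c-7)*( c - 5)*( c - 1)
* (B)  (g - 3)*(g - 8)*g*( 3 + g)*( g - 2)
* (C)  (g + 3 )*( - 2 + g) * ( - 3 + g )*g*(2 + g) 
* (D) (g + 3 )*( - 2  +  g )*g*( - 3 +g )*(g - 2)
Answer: D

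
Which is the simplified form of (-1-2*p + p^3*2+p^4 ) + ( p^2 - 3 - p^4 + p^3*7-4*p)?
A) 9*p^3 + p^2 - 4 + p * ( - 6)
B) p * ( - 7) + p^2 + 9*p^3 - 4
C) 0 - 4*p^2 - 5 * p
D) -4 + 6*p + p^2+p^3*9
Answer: A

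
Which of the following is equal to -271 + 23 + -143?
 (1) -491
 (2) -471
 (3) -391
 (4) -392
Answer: 3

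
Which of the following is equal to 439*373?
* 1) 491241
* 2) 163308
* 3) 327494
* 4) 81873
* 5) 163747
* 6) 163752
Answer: 5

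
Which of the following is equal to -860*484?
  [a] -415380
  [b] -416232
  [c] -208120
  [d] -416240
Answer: d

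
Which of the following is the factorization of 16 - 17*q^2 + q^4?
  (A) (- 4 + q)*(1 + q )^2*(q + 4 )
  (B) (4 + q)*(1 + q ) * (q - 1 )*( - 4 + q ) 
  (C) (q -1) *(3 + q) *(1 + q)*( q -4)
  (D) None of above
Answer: B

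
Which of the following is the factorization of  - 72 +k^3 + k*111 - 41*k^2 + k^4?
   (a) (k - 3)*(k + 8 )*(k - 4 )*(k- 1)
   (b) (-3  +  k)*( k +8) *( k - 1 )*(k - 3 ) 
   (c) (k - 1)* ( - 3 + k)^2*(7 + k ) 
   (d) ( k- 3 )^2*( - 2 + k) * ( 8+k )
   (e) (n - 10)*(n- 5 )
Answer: b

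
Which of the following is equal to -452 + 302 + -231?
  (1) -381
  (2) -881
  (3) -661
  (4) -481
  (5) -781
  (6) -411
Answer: 1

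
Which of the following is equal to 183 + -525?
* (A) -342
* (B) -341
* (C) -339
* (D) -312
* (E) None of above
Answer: A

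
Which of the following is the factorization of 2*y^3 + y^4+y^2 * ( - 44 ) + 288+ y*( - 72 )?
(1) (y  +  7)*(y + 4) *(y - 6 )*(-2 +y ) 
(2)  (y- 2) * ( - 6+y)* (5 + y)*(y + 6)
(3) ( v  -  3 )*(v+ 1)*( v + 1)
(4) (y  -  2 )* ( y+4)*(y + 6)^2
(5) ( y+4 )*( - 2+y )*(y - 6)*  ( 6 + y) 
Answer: 5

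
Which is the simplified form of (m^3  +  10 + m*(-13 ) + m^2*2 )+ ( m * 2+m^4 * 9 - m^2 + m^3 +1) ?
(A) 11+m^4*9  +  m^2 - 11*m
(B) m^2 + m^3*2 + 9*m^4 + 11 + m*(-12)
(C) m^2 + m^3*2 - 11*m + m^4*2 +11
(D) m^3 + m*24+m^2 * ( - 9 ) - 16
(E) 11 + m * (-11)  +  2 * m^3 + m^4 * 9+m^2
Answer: E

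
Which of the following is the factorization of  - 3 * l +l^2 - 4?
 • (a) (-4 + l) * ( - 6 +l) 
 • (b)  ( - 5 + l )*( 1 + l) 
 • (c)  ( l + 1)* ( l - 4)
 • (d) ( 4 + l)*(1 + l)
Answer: c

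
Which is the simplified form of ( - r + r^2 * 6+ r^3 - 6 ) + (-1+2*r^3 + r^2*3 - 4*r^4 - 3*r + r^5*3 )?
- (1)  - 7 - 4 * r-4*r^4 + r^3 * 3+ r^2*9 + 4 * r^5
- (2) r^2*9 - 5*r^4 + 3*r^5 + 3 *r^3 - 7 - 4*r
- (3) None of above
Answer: 3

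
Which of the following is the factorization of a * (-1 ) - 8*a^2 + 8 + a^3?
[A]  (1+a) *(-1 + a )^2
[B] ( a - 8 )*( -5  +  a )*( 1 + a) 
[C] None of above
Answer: C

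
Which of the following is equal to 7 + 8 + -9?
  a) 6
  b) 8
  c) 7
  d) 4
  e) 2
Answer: a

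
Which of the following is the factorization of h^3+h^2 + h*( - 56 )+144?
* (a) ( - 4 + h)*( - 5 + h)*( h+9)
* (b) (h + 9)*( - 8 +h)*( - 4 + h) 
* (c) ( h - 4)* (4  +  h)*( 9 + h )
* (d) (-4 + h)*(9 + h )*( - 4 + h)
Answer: d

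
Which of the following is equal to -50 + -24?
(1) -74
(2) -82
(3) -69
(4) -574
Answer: 1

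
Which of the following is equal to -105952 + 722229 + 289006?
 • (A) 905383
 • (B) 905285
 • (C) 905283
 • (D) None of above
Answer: C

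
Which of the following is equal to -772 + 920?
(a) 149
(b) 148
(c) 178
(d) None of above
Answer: b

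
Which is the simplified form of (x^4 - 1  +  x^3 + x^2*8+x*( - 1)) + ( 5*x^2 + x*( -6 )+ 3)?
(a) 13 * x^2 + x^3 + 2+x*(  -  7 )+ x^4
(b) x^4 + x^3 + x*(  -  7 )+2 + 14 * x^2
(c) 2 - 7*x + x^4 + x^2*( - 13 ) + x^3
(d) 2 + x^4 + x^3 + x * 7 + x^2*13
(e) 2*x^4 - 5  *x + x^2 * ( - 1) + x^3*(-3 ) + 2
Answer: a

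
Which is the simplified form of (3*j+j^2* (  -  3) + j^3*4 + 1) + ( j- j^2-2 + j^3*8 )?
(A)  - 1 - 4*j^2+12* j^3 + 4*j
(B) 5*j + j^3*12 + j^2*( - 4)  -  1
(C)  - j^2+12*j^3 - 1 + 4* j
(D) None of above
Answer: A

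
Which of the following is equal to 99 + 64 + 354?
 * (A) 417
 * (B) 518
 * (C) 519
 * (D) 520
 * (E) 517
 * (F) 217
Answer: E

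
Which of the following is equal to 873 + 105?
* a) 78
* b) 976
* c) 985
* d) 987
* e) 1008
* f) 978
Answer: f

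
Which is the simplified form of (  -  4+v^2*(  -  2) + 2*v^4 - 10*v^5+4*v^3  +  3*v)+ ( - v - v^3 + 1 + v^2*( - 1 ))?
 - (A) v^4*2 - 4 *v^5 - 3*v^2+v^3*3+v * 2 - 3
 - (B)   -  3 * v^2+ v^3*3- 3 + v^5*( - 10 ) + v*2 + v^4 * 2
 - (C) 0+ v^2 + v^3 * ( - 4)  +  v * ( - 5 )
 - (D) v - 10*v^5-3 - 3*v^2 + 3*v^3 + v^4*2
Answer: B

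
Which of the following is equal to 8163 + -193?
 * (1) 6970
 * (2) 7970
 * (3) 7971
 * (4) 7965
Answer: 2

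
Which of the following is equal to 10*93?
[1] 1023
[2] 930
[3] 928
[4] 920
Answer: 2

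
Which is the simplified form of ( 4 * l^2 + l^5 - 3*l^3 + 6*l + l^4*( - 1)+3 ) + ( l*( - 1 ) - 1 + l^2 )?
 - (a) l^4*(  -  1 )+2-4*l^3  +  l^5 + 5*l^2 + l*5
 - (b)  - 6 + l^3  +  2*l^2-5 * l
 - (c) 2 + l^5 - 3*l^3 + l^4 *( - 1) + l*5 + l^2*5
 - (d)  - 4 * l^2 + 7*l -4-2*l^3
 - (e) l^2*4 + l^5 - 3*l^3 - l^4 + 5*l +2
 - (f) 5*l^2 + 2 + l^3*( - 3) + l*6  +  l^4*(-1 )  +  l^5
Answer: c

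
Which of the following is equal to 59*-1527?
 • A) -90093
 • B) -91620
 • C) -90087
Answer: A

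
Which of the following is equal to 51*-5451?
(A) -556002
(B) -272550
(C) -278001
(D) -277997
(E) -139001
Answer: C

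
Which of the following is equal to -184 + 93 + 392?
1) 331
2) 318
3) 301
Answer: 3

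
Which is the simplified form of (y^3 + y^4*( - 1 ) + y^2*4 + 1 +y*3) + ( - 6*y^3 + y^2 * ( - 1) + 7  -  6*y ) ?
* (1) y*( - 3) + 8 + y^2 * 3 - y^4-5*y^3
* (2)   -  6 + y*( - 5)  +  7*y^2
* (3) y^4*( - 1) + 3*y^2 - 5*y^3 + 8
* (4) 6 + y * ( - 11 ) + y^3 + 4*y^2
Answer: 1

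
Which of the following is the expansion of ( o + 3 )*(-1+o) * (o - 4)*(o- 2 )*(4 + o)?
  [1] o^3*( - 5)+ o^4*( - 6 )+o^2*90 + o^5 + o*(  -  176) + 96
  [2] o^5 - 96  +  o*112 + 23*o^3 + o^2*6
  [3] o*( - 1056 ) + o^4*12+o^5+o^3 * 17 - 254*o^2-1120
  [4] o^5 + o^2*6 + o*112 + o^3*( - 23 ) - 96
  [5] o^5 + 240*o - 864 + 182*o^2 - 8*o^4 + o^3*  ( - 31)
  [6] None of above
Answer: 4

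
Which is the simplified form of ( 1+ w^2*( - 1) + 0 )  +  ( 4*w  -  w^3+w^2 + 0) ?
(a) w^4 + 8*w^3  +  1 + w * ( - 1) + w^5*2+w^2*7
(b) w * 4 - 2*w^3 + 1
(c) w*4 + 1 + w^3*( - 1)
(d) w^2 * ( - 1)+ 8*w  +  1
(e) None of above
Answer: c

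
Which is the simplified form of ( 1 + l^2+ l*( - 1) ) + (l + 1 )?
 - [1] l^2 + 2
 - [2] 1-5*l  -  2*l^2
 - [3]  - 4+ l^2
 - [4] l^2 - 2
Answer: 1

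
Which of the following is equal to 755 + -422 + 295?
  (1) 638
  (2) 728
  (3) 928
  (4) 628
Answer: 4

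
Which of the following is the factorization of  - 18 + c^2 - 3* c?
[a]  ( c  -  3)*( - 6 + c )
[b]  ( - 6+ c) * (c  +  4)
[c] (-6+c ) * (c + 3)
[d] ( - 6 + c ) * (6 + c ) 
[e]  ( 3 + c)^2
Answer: c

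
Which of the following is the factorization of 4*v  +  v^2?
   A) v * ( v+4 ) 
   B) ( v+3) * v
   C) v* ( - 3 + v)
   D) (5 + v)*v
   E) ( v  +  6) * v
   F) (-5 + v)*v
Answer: A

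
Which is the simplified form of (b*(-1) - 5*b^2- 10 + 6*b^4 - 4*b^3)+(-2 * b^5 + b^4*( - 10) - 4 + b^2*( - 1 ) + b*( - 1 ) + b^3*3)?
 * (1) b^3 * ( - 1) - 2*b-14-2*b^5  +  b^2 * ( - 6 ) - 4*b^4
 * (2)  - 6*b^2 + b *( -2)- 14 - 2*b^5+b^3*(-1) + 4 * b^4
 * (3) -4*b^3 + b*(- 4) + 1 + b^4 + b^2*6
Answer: 1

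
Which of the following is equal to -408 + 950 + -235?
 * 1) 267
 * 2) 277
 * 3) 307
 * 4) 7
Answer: 3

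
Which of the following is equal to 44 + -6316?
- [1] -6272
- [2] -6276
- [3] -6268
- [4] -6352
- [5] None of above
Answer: 1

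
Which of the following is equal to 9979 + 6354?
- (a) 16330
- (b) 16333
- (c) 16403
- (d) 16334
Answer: b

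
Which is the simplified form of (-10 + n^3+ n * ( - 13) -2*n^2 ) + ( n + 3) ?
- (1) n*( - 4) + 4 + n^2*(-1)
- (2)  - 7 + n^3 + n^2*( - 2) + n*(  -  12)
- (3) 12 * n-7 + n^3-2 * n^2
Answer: 2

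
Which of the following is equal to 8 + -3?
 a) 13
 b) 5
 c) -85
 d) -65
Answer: b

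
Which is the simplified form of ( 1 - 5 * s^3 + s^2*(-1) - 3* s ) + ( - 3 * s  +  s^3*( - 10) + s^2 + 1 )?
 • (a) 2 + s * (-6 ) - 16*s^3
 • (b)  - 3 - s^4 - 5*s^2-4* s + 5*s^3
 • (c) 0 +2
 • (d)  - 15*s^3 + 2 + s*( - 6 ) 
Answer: d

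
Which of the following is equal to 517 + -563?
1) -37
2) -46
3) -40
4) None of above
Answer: 2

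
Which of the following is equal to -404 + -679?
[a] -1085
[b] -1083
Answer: b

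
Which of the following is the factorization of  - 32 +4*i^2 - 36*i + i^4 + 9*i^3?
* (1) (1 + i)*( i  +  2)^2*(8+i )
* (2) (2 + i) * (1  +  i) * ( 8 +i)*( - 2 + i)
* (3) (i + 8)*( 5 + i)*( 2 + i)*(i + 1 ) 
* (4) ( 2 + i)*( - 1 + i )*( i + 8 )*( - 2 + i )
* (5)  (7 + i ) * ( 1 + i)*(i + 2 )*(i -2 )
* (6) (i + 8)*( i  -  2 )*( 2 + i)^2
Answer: 2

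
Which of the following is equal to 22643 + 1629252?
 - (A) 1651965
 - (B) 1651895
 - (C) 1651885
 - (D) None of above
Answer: B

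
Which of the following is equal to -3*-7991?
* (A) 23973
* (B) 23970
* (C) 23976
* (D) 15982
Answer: A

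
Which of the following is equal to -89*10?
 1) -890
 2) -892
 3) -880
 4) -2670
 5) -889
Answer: 1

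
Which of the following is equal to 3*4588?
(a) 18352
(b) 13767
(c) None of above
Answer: c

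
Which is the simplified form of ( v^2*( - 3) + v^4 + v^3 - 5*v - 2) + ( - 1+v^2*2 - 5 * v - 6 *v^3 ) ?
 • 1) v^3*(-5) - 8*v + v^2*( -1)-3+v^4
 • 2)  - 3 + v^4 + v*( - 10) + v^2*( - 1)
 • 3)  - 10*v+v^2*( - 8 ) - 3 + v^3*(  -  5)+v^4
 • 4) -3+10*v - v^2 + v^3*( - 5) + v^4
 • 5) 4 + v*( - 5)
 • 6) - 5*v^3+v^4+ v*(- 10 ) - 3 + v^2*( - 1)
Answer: 6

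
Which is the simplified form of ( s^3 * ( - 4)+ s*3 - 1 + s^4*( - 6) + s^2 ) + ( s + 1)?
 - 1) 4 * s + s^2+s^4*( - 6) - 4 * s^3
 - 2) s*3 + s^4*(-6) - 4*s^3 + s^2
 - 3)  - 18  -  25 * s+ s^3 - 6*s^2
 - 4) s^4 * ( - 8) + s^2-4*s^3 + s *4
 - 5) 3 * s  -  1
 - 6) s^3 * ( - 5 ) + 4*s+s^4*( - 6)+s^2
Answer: 1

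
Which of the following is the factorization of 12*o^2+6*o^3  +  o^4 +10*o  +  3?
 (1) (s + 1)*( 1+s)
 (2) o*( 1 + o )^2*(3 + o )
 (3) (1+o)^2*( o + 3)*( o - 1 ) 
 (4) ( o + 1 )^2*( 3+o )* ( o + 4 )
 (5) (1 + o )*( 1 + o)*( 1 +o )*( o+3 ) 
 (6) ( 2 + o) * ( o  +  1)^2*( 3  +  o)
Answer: 5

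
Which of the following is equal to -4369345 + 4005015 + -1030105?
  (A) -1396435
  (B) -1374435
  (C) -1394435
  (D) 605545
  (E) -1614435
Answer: C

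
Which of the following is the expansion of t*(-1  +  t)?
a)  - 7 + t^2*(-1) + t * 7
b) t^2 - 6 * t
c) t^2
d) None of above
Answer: d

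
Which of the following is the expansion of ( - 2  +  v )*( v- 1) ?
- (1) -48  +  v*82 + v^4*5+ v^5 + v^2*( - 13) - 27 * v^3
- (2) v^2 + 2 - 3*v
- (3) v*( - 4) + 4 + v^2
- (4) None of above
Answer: 2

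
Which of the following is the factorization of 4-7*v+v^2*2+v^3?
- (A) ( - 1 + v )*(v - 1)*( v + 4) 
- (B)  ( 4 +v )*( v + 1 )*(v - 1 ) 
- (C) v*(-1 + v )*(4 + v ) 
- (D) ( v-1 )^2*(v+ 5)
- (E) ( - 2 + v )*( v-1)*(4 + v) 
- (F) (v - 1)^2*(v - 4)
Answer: A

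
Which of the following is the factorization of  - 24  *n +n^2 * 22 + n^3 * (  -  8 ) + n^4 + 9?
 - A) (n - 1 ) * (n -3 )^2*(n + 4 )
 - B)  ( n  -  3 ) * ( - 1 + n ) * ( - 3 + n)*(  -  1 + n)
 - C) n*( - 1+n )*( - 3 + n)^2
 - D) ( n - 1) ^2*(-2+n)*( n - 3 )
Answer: B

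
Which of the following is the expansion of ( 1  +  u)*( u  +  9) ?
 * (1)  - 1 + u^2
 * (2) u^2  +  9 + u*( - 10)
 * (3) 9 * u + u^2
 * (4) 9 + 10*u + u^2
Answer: 4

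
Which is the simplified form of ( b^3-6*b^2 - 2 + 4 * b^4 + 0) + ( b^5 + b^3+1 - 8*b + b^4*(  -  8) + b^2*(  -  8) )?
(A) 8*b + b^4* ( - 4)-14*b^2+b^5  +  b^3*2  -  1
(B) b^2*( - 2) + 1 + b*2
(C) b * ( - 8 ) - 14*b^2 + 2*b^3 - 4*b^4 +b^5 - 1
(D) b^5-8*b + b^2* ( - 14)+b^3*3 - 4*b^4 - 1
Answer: C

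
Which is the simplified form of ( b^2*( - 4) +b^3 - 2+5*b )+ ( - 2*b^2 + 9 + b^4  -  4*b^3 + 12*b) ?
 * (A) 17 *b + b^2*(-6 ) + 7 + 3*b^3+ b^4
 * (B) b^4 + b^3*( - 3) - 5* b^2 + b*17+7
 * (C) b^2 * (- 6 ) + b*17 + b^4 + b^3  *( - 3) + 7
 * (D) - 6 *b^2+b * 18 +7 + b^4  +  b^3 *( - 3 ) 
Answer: C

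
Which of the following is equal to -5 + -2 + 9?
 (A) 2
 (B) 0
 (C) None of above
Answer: A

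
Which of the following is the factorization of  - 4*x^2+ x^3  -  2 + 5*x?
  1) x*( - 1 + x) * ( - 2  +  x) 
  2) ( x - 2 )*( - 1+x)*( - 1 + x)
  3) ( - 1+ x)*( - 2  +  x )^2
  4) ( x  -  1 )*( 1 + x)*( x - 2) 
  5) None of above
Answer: 2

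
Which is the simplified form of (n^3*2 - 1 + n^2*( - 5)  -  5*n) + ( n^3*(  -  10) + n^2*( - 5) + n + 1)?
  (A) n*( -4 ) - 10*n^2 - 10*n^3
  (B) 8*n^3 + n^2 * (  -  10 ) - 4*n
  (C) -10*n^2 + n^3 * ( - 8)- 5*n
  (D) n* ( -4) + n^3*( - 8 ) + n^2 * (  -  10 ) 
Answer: D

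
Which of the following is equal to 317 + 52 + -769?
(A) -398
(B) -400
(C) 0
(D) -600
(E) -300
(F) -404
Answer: B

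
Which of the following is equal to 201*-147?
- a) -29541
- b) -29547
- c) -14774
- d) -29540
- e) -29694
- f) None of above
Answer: b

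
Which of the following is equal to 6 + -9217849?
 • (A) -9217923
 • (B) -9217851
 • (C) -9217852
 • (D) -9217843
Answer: D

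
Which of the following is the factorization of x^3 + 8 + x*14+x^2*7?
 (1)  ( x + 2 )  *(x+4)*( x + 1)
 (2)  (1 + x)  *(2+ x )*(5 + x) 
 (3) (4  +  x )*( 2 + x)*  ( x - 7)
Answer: 1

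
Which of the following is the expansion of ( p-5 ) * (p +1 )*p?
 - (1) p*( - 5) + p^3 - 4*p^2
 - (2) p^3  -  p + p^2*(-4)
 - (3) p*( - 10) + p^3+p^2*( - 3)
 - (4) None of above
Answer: 1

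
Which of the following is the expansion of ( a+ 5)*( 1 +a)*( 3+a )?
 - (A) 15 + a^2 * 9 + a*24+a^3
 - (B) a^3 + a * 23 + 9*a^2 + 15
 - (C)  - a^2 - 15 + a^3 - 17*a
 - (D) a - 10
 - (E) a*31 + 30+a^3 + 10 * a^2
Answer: B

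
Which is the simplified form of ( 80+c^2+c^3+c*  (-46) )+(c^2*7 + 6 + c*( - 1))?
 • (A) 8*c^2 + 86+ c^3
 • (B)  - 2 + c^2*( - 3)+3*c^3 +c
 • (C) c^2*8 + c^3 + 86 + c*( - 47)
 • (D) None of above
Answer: C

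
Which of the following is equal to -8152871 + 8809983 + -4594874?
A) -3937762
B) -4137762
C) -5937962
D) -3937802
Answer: A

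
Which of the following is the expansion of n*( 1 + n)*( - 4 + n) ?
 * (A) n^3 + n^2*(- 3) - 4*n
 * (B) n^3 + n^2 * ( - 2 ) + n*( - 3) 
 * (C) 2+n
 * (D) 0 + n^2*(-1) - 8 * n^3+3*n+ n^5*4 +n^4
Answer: A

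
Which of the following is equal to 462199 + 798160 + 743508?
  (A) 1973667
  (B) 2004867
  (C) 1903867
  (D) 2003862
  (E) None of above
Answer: E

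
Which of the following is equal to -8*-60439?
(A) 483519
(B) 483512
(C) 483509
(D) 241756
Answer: B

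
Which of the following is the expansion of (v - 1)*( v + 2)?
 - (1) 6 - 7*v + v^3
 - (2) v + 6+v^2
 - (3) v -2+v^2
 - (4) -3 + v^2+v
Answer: 3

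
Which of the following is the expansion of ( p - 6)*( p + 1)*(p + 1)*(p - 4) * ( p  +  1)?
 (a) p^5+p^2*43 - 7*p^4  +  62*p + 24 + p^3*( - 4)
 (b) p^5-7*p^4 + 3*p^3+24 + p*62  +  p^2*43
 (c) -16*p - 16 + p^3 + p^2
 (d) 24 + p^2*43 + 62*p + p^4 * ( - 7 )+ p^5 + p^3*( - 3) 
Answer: d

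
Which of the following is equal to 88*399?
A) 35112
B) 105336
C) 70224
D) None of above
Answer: A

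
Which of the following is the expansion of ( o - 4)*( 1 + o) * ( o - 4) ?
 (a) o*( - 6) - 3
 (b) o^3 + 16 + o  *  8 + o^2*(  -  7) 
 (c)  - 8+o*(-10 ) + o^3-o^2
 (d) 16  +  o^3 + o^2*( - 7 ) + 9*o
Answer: b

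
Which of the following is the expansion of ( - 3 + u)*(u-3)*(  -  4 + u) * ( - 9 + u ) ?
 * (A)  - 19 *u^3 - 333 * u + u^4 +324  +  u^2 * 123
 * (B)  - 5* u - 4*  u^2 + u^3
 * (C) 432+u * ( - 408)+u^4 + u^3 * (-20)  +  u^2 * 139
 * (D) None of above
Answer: A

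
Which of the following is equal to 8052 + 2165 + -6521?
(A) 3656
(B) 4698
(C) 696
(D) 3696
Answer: D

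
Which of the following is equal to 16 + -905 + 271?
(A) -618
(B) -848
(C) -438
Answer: A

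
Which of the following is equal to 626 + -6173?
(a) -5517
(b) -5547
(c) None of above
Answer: b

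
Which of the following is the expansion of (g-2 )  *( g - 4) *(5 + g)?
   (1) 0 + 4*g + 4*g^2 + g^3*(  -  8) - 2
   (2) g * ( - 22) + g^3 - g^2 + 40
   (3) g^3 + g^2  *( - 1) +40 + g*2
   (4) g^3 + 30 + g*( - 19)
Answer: 2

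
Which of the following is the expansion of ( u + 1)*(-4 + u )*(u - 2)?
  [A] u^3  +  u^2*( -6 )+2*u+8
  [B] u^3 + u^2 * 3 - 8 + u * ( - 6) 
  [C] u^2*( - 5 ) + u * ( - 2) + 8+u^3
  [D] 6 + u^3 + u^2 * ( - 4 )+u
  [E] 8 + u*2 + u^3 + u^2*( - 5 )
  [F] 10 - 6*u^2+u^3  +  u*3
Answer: E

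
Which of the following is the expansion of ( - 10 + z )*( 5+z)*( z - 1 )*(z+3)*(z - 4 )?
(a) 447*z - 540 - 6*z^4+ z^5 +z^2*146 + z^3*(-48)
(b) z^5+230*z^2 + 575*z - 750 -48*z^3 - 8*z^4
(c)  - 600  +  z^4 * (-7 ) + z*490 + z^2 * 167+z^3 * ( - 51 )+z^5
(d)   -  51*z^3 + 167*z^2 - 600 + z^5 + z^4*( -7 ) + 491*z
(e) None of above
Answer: c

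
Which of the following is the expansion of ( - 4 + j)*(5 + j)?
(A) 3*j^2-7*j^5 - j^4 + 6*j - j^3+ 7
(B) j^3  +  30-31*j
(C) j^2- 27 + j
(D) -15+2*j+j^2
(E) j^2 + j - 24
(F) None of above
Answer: F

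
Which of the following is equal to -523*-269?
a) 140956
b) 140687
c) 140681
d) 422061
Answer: b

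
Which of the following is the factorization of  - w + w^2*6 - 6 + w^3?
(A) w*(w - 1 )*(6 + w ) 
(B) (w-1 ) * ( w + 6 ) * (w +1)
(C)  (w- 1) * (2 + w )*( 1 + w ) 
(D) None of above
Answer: B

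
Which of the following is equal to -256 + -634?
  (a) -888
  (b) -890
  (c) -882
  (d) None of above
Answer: b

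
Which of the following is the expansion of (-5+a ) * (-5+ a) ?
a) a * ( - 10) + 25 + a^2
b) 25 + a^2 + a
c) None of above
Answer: a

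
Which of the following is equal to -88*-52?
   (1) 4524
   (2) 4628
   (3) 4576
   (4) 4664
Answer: 3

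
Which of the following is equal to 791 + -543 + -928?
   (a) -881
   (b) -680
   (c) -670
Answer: b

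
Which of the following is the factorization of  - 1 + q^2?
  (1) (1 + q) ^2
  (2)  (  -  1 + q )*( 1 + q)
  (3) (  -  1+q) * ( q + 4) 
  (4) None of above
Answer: 2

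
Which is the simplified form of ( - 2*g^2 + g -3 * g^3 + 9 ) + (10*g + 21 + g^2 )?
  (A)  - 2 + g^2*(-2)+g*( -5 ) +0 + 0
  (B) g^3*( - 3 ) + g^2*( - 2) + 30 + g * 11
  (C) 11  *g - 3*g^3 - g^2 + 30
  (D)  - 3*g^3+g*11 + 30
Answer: C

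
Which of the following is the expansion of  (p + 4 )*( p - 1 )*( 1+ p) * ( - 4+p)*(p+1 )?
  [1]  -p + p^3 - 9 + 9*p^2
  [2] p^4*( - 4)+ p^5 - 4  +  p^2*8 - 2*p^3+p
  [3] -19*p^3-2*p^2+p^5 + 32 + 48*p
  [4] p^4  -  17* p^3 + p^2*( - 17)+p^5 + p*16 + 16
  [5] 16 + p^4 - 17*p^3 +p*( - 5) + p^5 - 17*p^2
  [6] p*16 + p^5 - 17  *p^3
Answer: 4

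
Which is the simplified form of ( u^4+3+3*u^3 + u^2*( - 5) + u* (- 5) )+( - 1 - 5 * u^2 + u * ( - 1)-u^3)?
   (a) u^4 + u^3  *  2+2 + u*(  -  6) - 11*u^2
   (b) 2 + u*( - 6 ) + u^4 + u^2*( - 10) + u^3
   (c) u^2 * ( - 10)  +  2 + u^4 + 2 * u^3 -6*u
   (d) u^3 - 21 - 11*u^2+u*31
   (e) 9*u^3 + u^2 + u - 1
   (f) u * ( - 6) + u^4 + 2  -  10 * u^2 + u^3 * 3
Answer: c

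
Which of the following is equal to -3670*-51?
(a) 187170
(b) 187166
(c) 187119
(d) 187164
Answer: a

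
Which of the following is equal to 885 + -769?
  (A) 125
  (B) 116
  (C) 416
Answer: B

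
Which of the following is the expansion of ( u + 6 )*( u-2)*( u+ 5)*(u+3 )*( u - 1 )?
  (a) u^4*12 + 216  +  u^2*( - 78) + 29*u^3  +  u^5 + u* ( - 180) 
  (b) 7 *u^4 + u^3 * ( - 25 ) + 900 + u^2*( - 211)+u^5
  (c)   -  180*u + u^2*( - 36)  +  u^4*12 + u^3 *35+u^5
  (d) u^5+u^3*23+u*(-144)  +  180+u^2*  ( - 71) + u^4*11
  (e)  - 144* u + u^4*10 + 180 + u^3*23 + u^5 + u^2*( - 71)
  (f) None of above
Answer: d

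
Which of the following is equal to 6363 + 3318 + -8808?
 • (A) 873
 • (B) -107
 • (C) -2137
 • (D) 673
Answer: A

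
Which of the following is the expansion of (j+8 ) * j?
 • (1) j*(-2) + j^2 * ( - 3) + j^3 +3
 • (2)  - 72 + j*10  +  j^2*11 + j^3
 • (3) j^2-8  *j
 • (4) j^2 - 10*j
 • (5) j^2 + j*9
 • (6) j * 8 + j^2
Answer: 6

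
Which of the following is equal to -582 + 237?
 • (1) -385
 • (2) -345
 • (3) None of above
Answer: 2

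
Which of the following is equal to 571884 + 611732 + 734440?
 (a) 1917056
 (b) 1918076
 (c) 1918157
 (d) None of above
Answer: d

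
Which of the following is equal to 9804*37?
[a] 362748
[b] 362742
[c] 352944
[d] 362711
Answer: a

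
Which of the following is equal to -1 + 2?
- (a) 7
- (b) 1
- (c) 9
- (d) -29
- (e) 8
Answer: b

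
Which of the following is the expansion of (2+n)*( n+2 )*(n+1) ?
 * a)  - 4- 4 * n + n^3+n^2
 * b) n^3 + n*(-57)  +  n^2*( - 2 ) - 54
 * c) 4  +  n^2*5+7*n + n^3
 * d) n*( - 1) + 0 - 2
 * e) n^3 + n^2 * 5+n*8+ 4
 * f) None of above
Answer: e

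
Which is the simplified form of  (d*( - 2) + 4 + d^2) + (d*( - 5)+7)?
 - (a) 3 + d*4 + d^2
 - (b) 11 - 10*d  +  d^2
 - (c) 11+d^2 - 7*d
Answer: c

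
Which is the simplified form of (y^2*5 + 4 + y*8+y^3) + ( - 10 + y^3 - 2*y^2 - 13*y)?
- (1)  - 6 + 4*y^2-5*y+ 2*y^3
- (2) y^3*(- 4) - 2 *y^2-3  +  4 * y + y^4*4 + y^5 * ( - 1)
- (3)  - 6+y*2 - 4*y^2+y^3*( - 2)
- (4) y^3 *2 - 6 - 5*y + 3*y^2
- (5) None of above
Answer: 4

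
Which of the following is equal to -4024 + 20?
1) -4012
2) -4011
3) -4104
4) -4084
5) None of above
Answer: 5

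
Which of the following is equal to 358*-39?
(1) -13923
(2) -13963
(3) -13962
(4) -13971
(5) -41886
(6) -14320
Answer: 3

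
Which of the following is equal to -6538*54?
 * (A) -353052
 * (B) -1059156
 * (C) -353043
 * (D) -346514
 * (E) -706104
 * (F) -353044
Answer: A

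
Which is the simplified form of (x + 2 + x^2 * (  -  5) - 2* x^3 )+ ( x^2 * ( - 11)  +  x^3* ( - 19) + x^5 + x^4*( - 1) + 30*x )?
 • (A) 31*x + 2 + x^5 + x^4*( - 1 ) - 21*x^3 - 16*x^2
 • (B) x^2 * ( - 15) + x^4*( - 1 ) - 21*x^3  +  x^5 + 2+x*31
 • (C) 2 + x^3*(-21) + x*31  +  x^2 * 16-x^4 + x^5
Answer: A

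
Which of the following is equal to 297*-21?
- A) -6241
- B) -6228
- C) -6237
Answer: C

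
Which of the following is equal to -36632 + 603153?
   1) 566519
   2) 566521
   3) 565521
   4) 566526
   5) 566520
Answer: 2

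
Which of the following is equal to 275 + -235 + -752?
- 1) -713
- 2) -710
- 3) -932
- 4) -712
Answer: 4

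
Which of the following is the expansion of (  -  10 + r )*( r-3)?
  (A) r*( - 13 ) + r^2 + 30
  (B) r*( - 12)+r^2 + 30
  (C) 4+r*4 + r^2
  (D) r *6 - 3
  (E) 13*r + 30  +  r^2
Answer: A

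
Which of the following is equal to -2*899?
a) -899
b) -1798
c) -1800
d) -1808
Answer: b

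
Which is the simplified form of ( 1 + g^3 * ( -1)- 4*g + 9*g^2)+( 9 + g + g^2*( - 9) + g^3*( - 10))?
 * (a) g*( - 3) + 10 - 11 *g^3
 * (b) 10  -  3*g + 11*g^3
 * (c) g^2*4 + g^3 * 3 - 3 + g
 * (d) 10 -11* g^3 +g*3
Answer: a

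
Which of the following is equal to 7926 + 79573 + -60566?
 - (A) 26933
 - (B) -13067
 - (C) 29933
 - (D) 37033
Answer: A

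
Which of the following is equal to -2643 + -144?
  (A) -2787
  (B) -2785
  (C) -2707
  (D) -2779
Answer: A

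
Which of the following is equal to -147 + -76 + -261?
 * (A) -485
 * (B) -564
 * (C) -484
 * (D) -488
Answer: C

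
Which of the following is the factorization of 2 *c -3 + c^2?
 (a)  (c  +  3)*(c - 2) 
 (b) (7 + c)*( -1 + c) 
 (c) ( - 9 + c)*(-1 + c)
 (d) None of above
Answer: d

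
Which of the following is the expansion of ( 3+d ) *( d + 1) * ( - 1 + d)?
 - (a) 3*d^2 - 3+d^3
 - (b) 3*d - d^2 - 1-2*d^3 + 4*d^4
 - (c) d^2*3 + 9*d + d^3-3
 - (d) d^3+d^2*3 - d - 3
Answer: d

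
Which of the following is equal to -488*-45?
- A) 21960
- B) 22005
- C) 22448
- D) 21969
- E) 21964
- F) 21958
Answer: A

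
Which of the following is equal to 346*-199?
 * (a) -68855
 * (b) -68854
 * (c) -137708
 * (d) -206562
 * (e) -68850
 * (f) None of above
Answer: b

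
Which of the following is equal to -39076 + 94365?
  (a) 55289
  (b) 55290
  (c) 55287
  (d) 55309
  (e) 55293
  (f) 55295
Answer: a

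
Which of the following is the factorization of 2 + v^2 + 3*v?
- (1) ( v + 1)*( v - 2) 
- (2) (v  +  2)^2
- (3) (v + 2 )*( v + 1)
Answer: 3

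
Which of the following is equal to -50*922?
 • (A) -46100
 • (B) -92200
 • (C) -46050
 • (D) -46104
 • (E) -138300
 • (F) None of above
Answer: A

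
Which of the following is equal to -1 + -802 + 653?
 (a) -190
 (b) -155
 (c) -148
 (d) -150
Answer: d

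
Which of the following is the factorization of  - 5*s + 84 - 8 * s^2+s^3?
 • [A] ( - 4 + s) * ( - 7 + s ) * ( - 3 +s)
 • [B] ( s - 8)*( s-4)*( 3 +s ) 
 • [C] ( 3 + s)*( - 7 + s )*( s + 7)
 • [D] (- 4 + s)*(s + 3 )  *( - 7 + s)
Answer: D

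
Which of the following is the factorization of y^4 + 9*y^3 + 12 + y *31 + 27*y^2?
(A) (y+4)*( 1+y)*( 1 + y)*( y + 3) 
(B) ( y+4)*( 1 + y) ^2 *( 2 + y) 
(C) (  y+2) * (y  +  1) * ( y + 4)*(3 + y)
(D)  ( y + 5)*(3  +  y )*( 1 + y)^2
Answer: A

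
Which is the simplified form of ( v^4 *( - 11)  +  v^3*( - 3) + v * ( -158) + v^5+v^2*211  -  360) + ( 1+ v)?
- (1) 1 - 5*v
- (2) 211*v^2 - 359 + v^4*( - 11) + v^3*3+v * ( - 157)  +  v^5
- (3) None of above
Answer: 3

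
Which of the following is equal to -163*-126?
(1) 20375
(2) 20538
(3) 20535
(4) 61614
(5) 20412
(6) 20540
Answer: 2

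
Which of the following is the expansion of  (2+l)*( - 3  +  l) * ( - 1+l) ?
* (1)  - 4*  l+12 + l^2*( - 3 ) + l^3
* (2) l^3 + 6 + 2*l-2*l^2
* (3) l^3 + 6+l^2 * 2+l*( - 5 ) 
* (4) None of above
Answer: 4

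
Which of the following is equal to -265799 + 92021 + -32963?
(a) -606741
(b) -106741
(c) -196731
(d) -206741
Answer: d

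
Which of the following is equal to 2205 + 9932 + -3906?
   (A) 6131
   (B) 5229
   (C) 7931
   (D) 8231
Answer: D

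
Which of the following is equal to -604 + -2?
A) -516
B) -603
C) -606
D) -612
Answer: C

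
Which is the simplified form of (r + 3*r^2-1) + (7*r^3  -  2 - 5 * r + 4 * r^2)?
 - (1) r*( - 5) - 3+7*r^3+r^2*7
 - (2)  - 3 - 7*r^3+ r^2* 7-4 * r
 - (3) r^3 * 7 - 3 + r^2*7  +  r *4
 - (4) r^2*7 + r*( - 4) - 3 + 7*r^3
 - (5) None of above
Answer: 4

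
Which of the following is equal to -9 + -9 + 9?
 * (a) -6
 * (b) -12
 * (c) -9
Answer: c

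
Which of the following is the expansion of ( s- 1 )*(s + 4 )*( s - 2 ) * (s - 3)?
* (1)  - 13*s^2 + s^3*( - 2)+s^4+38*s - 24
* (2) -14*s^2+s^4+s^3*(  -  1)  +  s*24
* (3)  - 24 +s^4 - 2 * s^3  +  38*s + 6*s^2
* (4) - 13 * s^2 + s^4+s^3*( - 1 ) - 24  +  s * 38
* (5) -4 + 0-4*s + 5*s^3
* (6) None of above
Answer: 1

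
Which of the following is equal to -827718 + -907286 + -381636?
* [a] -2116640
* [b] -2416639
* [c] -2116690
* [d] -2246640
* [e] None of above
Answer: a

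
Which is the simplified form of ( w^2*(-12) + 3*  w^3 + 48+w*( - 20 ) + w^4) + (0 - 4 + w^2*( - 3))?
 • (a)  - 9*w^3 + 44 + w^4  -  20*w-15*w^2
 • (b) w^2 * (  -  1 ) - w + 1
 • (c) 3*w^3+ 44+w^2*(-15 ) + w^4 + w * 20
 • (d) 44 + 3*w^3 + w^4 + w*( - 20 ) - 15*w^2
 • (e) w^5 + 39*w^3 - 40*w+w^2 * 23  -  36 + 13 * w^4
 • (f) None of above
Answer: d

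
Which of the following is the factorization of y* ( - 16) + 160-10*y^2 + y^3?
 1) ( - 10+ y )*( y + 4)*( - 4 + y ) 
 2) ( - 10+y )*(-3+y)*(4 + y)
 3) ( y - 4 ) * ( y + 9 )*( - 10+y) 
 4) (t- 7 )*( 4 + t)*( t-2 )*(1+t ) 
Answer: 1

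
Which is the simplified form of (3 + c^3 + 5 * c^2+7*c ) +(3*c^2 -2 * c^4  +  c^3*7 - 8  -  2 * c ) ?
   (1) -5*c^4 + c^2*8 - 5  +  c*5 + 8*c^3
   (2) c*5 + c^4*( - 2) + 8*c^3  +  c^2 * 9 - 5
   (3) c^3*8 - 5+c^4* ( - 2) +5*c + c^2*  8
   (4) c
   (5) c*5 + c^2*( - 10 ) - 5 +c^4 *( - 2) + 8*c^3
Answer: 3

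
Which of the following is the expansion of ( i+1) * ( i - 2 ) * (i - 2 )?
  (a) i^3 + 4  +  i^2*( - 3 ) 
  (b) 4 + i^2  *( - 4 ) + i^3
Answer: a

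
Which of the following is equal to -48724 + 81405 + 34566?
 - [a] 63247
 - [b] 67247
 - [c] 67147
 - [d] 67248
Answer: b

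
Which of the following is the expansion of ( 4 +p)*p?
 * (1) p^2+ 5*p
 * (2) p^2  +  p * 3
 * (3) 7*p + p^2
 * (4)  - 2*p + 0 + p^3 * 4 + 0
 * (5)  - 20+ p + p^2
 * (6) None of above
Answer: 6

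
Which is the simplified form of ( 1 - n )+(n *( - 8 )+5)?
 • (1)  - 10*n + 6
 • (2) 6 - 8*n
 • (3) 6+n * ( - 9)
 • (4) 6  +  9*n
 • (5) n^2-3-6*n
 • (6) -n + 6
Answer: 3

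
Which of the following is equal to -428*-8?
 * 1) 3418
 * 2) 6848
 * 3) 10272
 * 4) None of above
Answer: 4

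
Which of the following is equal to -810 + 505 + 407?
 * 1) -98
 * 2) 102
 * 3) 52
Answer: 2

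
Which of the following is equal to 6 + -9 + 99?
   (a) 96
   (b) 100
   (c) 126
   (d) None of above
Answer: a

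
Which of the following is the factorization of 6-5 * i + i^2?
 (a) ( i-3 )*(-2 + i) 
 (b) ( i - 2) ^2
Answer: a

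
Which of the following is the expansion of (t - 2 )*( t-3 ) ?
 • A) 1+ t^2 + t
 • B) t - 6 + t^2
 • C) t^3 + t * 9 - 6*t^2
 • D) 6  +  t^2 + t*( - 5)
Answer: D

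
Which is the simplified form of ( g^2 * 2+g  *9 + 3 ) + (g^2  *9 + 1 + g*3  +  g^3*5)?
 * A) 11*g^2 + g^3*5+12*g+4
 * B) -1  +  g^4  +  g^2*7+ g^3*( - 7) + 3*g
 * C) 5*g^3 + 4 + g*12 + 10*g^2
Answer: A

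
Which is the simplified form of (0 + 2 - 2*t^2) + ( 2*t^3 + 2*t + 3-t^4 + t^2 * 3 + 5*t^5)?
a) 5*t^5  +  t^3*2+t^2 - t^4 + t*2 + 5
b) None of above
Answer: a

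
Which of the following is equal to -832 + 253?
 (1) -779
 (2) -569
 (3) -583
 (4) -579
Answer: 4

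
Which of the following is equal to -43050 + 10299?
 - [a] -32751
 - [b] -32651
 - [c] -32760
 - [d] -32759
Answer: a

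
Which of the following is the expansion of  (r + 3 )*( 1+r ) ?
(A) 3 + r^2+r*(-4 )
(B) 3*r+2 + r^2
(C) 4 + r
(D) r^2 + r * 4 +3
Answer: D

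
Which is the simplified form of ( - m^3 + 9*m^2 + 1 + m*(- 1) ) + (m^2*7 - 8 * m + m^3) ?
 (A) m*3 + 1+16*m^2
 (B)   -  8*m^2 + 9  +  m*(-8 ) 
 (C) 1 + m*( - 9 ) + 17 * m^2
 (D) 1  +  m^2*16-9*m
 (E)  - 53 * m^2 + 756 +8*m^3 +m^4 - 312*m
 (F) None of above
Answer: D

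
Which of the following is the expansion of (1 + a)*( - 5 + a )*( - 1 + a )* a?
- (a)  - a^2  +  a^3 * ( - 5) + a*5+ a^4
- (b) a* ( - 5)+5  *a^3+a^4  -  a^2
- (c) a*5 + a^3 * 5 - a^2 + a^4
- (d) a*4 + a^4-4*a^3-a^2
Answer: a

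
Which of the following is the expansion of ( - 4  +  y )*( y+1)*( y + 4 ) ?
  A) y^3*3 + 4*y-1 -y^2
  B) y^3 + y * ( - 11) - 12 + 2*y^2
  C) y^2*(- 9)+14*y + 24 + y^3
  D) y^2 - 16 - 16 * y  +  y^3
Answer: D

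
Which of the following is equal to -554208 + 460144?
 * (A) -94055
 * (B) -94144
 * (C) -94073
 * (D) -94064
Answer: D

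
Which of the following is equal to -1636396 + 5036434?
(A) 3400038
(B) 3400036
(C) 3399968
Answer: A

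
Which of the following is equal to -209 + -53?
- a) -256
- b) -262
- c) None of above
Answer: b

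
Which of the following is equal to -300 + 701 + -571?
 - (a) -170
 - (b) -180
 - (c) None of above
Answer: a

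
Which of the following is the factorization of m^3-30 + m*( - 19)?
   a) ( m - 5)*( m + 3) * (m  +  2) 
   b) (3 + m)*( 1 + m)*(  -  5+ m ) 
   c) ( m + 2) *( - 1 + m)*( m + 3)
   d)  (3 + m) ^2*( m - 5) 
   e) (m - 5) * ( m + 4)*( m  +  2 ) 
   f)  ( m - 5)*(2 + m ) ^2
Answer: a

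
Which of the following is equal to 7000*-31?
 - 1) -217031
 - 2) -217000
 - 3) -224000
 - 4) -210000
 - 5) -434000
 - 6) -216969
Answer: 2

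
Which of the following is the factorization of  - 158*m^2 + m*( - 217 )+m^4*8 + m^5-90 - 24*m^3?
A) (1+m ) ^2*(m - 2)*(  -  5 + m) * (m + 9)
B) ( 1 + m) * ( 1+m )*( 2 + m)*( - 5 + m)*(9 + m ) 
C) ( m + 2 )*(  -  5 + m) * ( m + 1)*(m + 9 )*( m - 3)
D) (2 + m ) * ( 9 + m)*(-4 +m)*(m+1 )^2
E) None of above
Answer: B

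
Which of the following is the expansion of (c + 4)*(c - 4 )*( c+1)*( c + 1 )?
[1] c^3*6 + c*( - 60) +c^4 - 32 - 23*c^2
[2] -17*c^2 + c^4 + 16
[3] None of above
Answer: 3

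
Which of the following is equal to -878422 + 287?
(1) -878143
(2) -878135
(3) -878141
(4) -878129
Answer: 2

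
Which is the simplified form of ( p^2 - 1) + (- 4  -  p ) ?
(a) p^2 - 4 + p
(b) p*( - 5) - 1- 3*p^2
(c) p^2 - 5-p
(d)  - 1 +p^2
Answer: c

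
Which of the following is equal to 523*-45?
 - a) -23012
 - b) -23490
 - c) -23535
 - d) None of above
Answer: c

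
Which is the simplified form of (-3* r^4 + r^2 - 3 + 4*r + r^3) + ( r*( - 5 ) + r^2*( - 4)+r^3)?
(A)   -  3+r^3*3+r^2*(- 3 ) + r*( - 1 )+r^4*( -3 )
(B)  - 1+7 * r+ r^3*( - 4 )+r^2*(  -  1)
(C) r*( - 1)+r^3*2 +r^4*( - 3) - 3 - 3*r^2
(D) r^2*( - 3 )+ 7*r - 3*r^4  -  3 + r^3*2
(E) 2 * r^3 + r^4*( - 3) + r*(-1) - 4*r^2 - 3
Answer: C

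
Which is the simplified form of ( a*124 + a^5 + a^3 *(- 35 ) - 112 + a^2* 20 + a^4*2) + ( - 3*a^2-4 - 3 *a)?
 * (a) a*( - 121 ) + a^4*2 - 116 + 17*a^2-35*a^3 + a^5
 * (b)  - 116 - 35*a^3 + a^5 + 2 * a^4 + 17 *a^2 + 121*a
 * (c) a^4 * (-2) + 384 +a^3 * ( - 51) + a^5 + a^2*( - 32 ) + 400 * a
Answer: b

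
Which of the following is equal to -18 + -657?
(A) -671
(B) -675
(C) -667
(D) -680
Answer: B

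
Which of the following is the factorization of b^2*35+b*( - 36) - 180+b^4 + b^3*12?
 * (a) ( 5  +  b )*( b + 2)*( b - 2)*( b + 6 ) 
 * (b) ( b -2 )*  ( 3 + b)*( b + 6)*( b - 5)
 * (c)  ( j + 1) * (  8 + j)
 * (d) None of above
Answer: d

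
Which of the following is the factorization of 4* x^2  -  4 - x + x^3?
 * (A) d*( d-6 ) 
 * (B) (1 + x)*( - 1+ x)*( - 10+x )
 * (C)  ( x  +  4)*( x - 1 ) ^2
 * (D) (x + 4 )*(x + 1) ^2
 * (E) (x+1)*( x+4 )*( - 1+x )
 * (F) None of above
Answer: E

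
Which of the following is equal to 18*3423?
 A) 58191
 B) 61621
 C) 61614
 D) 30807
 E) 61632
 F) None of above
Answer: C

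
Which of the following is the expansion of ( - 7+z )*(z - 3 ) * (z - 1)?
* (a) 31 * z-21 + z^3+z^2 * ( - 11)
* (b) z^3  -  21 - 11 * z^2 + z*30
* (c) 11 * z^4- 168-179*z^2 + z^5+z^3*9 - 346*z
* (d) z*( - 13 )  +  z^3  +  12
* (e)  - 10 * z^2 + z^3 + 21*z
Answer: a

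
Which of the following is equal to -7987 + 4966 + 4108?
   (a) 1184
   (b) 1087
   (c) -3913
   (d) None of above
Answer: b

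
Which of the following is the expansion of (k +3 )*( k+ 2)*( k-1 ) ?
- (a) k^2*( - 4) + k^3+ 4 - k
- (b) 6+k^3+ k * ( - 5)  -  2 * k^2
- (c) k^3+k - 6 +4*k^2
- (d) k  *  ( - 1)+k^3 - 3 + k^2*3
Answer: c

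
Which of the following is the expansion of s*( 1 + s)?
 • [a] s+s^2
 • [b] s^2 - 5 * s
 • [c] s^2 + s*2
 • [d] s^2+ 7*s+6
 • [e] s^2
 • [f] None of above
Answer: a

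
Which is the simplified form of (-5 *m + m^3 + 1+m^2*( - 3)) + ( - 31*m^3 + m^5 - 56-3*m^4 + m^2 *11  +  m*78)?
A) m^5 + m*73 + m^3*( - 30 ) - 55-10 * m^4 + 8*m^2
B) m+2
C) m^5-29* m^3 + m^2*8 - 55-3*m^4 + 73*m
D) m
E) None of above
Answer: E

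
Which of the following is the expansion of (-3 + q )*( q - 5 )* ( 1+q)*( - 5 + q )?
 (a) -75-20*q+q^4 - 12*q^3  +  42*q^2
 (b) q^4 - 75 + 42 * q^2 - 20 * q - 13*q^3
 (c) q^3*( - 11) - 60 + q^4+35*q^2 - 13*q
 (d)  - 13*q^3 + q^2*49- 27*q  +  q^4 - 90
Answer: a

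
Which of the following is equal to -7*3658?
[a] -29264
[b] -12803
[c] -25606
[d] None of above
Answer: c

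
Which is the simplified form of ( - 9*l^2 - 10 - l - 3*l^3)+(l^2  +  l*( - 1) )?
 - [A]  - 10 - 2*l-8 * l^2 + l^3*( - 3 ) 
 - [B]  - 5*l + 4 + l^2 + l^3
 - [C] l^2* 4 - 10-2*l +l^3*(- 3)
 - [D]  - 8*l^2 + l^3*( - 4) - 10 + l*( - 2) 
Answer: A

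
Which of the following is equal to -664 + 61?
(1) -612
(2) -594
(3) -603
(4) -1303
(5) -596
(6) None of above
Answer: 3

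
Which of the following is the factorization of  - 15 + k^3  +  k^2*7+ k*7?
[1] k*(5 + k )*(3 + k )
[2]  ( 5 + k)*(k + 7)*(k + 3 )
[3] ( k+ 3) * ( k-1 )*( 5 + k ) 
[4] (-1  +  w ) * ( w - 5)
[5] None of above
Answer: 3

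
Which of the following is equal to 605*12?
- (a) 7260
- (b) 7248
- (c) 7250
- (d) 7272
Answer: a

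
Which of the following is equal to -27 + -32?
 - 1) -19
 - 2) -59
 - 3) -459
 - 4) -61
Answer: 2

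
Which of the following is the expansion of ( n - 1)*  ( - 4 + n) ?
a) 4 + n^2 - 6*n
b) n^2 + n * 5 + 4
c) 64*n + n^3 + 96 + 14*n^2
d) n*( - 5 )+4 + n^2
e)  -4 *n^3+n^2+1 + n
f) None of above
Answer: d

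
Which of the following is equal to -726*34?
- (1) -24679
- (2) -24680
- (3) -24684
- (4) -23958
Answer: 3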